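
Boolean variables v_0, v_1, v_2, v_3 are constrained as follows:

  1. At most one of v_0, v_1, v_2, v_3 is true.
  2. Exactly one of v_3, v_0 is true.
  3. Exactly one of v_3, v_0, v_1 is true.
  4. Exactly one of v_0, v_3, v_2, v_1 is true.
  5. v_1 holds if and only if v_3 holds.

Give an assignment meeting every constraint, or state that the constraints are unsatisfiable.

v_0 = True, v_1 = False, v_2 = False, v_3 = False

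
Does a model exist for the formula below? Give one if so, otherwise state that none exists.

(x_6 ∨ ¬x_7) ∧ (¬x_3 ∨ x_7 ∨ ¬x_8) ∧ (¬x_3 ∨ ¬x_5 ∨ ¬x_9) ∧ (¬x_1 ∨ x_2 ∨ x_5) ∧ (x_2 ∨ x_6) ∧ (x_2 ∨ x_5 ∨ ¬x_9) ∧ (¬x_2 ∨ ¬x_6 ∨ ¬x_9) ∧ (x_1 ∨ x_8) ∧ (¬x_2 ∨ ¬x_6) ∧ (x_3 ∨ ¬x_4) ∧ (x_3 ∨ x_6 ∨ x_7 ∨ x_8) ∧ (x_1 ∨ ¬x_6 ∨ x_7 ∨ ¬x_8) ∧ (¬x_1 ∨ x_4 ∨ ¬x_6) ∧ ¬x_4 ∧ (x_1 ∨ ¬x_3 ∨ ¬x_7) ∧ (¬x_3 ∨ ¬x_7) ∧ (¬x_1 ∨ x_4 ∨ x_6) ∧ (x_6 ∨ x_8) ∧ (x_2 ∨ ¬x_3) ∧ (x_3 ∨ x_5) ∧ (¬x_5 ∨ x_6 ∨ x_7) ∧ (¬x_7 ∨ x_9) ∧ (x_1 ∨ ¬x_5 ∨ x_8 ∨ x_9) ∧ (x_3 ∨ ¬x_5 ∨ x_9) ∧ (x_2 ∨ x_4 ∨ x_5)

Unit clause (¬x_4) forces x_4 = False.
Set x_1 = False.
  then (x_1 ∨ x_8) forces x_8 = True.
Try x_2 = True:
  (¬x_2 ∨ ¬x_6) forces x_6 = False.
  (x_6 ∨ ¬x_7) forces x_7 = False.
  (¬x_3 ∨ x_7 ∨ ¬x_8) forces x_3 = False.
  (x_3 ∨ x_5) forces x_5 = True.
  clause (¬x_5 ∨ x_6 ∨ x_7) is falsified — backtrack.
So x_2 = False.
  then (x_2 ∨ x_6) forces x_6 = True.
  then (x_1 ∨ ¬x_6 ∨ x_7 ∨ ¬x_8) forces x_7 = True.
  then (x_1 ∨ ¬x_3 ∨ ¬x_7) forces x_3 = False.
  then (x_3 ∨ x_5) forces x_5 = True.
  then (¬x_7 ∨ x_9) forces x_9 = True.
All clauses satisfied.

x_1 = False; x_2 = False; x_3 = False; x_4 = False; x_5 = True; x_6 = True; x_7 = True; x_8 = True; x_9 = True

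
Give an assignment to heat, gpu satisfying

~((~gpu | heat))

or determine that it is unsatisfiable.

heat=F; gpu=T

  ~((~gpu | heat)) = True
    ~gpu | heat = False
      ~gpu = False
The formula evaluates to True.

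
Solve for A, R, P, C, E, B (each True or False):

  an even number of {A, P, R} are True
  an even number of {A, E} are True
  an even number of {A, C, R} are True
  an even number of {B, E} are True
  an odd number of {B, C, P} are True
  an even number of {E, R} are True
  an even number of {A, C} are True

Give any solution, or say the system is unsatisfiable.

Adding constraints 1, 4, 5, 6, 7 mod 2: every variable appears an even number of times on the left, so the left side is 0.
But the right sides sum to 1 (mod 2). 0 ≠ 1 — the system is inconsistent.

The formula is unsatisfiable.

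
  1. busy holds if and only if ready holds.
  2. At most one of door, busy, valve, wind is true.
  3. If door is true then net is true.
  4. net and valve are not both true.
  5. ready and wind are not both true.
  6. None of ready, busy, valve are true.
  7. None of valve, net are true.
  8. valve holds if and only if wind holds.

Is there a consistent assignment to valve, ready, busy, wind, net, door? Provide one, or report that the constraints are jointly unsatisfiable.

valve=F, ready=F, busy=F, wind=F, net=F, door=F

  (1) busy=F, ready=F — same ✓
  (2) {door, busy, valve, wind}: 0 true — at most one ✓
  (3) door=F ⇒ net: vacuous ✓
  (4) net=F, valve=F — not both ✓
  (5) ready=F, wind=F — not both ✓
  (6) {ready, busy, valve}: 0 true — none ✓
  (7) {valve, net}: 0 true — none ✓
  (8) valve=F, wind=F — same ✓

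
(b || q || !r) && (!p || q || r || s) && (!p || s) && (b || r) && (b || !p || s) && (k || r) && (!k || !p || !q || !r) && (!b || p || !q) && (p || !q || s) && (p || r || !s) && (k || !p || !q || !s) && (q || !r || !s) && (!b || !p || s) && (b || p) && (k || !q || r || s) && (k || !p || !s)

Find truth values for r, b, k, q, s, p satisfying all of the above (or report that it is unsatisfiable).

r=F; b=T; k=T; q=F; s=T; p=T

Set r = False.
  then (b || r) forces b = True.
  then (k || r) forces k = True.
Set q = False.
Set s = True.
  then (p || r || !s) forces p = True.
All clauses satisfied.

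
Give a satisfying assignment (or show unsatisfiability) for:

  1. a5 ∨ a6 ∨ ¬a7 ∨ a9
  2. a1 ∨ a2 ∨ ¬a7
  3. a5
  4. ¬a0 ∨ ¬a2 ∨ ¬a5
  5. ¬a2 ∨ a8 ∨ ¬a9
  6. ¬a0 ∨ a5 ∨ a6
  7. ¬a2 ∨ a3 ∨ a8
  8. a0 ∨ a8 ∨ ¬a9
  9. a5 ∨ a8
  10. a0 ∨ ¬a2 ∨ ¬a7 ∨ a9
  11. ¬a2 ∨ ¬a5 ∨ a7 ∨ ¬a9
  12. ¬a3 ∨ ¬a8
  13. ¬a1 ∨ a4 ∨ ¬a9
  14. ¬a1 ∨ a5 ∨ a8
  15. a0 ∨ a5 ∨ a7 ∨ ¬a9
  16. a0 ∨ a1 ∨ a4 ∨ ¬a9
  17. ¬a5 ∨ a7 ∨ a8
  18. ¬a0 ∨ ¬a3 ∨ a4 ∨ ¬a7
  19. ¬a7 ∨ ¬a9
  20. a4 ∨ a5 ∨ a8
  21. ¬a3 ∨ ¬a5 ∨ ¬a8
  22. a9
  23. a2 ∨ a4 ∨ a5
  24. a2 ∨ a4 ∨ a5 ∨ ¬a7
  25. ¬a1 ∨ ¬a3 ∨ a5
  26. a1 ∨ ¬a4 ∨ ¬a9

a0=T, a1=T, a2=F, a3=F, a4=T, a5=T, a6=T, a7=F, a8=T, a9=T

Unit clause (a5) forces a5 = True.
Unit clause (a9) forces a9 = True.
In (¬a7 ∨ ¬a9) only ¬a7 is left, so a7 = False.
In (¬a2 ∨ ¬a5 ∨ a7 ∨ ¬a9) only ¬a2 is left, so a2 = False.
In (¬a5 ∨ a7 ∨ a8) only a8 is left, so a8 = True.
In (¬a3 ∨ ¬a5 ∨ ¬a8) only ¬a3 is left, so a3 = False.
Set a0 = True.
Set a1 = True.
  then (¬a1 ∨ a4 ∨ ¬a9) forces a4 = True.
Set a6 = True.
All clauses satisfied.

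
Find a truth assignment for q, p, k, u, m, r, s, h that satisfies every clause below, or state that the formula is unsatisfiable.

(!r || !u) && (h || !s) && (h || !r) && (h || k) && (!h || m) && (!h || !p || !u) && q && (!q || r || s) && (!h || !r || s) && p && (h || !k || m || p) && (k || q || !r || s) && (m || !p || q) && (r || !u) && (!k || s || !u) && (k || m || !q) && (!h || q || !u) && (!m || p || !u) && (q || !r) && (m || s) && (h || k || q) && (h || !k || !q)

q = True, p = True, k = False, u = False, m = True, r = False, s = True, h = True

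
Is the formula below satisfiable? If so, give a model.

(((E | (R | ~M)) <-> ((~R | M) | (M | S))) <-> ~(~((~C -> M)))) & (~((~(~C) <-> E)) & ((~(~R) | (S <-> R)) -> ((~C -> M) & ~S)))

S=F, M=T, C=F, E=T, R=T

  ((E | (R | ~M)) <-> ((~R | M) | (M | S))) <-> ~(~((~C -> M))) = True
    (E | (R | ~M)) <-> ((~R | M) | (M | S)) = True
      E | (R | ~M) = True
        R | ~M = True
          ~M = False
      (~R | M) | (M | S) = True
        ~R | M = True
          ~R = False
        M | S = True
    ~(~((~C -> M))) = True
      ~((~C -> M)) = False
        ~C -> M = True
          ~C = True
  ~((~(~C) <-> E)) & ((~(~R) | (S <-> R)) -> ((~C -> M) & ~S)) = True
    ~((~(~C) <-> E)) = True
      ~(~C) <-> E = False
        ~(~C) = False
          ~C = True
    (~(~R) | (S <-> R)) -> ((~C -> M) & ~S) = True
      ~(~R) | (S <-> R) = True
        ~(~R) = True
          ~R = False
        S <-> R = False
      (~C -> M) & ~S = True
        ~C -> M = True
          ~C = True
        ~S = True
Both conjuncts True, so the formula holds.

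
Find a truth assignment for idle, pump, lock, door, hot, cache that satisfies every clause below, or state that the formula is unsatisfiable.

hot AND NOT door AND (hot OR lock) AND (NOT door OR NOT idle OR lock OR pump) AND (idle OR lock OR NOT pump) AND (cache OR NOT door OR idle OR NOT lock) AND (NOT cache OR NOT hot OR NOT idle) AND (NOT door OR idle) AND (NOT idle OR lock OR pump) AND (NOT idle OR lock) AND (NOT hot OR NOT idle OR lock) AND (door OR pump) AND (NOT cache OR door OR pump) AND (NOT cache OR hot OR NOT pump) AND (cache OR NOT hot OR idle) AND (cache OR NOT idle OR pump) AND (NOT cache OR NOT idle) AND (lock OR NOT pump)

idle = True; pump = True; lock = True; door = False; hot = True; cache = False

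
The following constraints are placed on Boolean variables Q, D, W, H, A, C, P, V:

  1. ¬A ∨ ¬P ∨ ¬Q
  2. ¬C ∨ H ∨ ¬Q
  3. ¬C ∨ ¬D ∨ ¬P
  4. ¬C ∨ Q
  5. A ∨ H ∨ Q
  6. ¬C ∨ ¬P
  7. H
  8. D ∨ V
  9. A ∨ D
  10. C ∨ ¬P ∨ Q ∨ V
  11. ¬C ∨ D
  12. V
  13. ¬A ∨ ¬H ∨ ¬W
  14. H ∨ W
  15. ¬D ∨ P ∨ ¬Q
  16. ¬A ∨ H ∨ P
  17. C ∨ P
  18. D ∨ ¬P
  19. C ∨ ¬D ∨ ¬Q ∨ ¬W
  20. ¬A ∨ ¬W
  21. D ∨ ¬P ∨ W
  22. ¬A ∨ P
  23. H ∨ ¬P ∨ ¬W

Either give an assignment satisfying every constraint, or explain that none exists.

Q = False; D = True; W = False; H = True; A = True; C = False; P = True; V = True

Unit clause (H) forces H = True.
Unit clause (V) forces V = True.
Set Q = False.
  then (¬C ∨ Q) forces C = False.
  then (C ∨ P) forces P = True.
  then (D ∨ ¬P) forces D = True.
Set W = False.
Set A = True.
All clauses satisfied.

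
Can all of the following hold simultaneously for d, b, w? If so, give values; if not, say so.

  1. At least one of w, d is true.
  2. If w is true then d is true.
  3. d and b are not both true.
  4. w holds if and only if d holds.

d = True; b = False; w = True

  (1) {w, d}: 2 true — at least one ✓
  (2) w=T ⇒ d: T ✓
  (3) d=T, b=F — not both ✓
  (4) w=T, d=T — same ✓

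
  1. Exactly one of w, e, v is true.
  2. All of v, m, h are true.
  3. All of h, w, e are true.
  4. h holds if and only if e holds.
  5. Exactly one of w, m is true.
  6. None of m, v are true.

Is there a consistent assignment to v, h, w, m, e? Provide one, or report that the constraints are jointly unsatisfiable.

Case v = True:
  Constraint (6) is violated (v=T) — contradiction.
Case v = False:
  Constraint (2) is violated (v=F) — contradiction.
Both cases fail — unsatisfiable.

Unsatisfiable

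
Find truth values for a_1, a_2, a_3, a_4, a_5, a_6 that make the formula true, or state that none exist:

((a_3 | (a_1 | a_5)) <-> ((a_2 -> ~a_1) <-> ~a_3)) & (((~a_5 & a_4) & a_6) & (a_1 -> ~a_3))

a_1 = True; a_2 = False; a_3 = False; a_4 = True; a_5 = False; a_6 = True

  (a_3 | (a_1 | a_5)) <-> ((a_2 -> ~a_1) <-> ~a_3) = True
    a_3 | (a_1 | a_5) = True
      a_1 | a_5 = True
    (a_2 -> ~a_1) <-> ~a_3 = True
      a_2 -> ~a_1 = True
        ~a_1 = False
      ~a_3 = True
  ((~a_5 & a_4) & a_6) & (a_1 -> ~a_3) = True
    (~a_5 & a_4) & a_6 = True
      ~a_5 & a_4 = True
        ~a_5 = True
    a_1 -> ~a_3 = True
      ~a_3 = True
Both conjuncts True, so the formula holds.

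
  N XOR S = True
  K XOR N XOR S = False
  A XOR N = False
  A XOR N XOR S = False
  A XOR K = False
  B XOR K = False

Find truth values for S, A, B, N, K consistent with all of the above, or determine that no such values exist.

S = False, A = True, B = True, N = True, K = True

N XOR S = T XOR F = True ✓
K XOR N XOR S = T XOR T XOR F = False ✓
A XOR N = T XOR T = False ✓
A XOR N XOR S = T XOR T XOR F = False ✓
A XOR K = T XOR T = False ✓
B XOR K = T XOR T = False ✓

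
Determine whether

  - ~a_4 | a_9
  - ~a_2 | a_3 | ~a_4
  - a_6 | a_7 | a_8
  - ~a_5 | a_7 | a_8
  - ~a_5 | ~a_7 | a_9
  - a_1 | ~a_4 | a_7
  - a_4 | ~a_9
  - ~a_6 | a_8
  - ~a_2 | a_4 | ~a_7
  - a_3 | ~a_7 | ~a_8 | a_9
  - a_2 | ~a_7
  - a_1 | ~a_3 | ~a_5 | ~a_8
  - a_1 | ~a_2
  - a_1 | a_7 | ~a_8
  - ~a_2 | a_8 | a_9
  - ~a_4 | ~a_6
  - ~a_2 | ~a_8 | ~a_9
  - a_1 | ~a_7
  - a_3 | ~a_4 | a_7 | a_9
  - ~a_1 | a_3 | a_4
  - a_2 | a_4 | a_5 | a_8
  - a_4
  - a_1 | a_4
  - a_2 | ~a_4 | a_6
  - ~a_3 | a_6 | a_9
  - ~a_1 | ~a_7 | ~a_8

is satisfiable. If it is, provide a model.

Unit clause (a_4) forces a_4 = True.
In (~a_4 | a_9) only a_9 is left, so a_9 = True.
In (~a_4 | ~a_6) only ~a_6 is left, so a_6 = False.
In (a_2 | ~a_4 | a_6) only a_2 is left, so a_2 = True.
In (~a_2 | a_3 | ~a_4) only a_3 is left, so a_3 = True.
In (a_1 | ~a_2) only a_1 is left, so a_1 = True.
In (~a_2 | ~a_8 | ~a_9) only ~a_8 is left, so a_8 = False.
In (a_6 | a_7 | a_8) only a_7 is left, so a_7 = True.
Set a_5 = False.
All clauses satisfied.

a_1=T, a_2=T, a_3=T, a_4=T, a_5=F, a_6=F, a_7=T, a_8=F, a_9=T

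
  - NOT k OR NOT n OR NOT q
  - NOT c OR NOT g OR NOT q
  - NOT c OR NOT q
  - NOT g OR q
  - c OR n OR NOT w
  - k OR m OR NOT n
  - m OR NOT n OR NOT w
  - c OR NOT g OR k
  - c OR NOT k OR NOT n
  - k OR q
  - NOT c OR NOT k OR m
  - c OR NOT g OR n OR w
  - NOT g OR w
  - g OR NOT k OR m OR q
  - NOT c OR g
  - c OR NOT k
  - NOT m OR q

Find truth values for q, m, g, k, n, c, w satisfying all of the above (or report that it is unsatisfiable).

Set q = True.
  then (NOT c OR NOT q) forces c = False.
  then (c OR NOT k) forces k = False.
  then (c OR NOT g OR k) forces g = False.
Set m = False.
  then (k OR m OR NOT n) forces n = False.
  then (c OR n OR NOT w) forces w = False.
All clauses satisfied.

q: True, m: False, g: False, k: False, n: False, c: False, w: False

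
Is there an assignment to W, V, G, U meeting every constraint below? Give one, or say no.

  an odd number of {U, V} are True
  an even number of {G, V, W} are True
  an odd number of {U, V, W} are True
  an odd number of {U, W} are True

W = False, V = False, G = False, U = True

{U, V}: 1 true → odd ✓
{G, V, W}: 0 true → even ✓
{U, V, W}: 1 true → odd ✓
{U, W}: 1 true → odd ✓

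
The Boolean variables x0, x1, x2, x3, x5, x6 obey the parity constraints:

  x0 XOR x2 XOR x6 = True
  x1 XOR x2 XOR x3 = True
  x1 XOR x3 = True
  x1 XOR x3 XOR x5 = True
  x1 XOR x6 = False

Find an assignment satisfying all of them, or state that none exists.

x0=T, x1=F, x2=F, x3=T, x5=F, x6=F

x0 XOR x2 XOR x6 = T XOR F XOR F = True ✓
x1 XOR x2 XOR x3 = F XOR F XOR T = True ✓
x1 XOR x3 = F XOR T = True ✓
x1 XOR x3 XOR x5 = F XOR T XOR F = True ✓
x1 XOR x6 = F XOR F = False ✓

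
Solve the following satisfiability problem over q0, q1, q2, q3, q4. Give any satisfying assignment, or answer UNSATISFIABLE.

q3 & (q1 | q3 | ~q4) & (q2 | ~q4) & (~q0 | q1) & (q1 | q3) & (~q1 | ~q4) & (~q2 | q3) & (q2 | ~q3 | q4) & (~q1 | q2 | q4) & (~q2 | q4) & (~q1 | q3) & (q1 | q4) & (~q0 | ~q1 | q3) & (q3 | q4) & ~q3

Case q3 = True:
  Clause (~q3) is falsified — contradiction.
Case q3 = False:
  Clause (q3) is falsified — contradiction.
Both cases fail, so the formula is unsatisfiable.

The formula is unsatisfiable.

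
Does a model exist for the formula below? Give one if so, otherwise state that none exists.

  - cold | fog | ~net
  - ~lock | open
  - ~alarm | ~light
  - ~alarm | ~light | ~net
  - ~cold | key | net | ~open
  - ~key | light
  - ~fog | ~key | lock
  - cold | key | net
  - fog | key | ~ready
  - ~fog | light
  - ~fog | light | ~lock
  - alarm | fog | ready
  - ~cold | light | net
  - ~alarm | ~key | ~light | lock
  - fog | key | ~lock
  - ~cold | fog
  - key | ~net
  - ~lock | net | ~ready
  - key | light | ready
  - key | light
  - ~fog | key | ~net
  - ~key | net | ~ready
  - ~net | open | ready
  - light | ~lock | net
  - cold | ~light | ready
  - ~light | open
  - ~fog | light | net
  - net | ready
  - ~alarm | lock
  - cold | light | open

ready = True, lock = True, alarm = False, net = True, fog = True, cold = True, light = True, key = True, open = True

Set ready = True.
Set lock = True.
  then (~lock | open) forces open = True.
  then (~lock | net | ~ready) forces net = True.
  then (key | ~net) forces key = True.
  then (~key | light) forces light = True.
  then (~alarm | ~light) forces alarm = False.
Try fog = False:
  (cold | fog | ~net) forces cold = True.
  clause (~cold | fog) is falsified — backtrack.
So fog = True.
Set cold = True.
All clauses satisfied.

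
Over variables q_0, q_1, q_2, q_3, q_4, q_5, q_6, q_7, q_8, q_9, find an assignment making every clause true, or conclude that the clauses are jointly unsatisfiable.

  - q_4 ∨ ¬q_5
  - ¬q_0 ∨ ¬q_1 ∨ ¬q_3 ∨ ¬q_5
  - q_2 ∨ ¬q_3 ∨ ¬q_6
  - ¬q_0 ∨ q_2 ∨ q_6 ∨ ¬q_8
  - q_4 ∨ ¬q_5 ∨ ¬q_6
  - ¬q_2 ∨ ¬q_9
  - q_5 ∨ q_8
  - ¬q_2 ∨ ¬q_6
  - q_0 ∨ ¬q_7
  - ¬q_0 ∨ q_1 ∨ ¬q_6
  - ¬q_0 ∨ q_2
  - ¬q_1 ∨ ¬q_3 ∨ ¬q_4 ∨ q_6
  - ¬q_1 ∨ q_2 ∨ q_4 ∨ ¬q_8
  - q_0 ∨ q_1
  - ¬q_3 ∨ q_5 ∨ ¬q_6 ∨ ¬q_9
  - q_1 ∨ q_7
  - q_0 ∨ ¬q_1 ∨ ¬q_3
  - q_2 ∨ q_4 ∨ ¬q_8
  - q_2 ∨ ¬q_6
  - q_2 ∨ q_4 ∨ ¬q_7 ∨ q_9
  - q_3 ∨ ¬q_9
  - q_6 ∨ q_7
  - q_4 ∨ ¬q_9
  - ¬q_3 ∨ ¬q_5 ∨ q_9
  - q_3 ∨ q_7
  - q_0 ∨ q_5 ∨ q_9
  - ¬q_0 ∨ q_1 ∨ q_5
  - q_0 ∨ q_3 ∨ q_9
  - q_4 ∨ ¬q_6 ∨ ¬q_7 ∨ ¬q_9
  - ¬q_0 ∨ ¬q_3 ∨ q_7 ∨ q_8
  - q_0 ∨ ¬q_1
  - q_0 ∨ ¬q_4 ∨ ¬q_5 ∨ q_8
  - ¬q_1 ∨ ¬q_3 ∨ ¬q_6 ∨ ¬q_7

Try q_0 = False:
  (q_0 ∨ ¬q_7) forces q_7 = False.
  (q_0 ∨ q_1) forces q_1 = True.
  clause (q_0 ∨ ¬q_1) is falsified — backtrack.
So q_0 = True.
  then (¬q_0 ∨ q_2) forces q_2 = True.
  then (¬q_2 ∨ ¬q_9) forces q_9 = False.
  then (¬q_2 ∨ ¬q_6) forces q_6 = False.
  then (q_6 ∨ q_7) forces q_7 = True.
Set q_1 = True.
Set q_3 = False.
Set q_4 = False.
  then (q_4 ∨ ¬q_5) forces q_5 = False.
  then (q_5 ∨ q_8) forces q_8 = True.
All clauses satisfied.

q_0 = True, q_1 = True, q_2 = True, q_3 = False, q_4 = False, q_5 = False, q_6 = False, q_7 = True, q_8 = True, q_9 = False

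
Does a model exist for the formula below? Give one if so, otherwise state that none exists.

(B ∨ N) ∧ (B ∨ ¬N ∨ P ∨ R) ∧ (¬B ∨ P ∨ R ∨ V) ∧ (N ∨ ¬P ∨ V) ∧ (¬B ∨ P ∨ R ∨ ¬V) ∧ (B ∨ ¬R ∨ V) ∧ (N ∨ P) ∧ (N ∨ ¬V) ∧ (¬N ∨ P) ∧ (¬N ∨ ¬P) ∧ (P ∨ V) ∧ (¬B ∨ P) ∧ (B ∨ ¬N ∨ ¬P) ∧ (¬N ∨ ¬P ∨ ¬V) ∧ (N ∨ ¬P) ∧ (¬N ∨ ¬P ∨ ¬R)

No satisfying assignment exists.

Case P = True:
  (¬N ∨ ¬P) forces N = False.
  Clause (N ∨ ¬P) is falsified — contradiction.
Case P = False:
  (N ∨ P) forces N = True.
  Clause (¬N ∨ P) is falsified — contradiction.
Both cases fail, so the formula is unsatisfiable.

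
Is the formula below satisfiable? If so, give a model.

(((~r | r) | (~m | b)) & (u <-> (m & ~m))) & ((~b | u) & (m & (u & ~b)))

Case b = True: the conjunct ~b is False.
Case b = False: the formula simplifies to (((~r | r) | ~m) & (u <-> (m & ~m))) & (m & u).
  m = True: simplifies to ((~r | r) & ~u) & u.
    u = True: the conjunct ~u is False.
    u = False: the conjunct u is False.
  m = False: the conjunct m is False.
Both cases fail — unsatisfiable.

Unsatisfiable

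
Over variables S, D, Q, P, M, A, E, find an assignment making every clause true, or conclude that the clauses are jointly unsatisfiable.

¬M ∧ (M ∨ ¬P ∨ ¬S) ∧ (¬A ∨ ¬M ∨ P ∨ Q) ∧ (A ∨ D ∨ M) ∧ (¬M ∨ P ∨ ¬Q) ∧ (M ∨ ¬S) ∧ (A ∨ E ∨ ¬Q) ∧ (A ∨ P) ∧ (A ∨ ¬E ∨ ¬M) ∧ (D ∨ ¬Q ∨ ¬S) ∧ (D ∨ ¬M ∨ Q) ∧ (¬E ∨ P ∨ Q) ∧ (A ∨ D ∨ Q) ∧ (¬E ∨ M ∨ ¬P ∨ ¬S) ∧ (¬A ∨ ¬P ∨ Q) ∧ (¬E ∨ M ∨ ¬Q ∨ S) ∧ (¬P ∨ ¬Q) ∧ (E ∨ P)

S = False, D = True, Q = False, P = True, M = False, A = False, E = True

Unit clause (¬M) forces M = False.
In (M ∨ ¬S) only ¬S is left, so S = False.
Set D = True.
Try Q = True:
  (¬E ∨ M ∨ ¬Q ∨ S) forces E = False.
  (A ∨ E ∨ ¬Q) forces A = True.
  (¬P ∨ ¬Q) forces P = False.
  clause (E ∨ P) is falsified — backtrack.
So Q = False.
Set P = True.
  then (¬A ∨ ¬P ∨ Q) forces A = False.
Set E = True.
All clauses satisfied.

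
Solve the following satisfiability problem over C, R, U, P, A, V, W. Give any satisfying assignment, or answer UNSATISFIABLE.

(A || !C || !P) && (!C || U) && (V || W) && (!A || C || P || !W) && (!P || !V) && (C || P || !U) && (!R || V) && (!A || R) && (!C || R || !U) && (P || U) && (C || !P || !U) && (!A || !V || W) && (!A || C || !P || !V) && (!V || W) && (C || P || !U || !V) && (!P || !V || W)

C = True; R = True; U = True; P = False; A = False; V = True; W = True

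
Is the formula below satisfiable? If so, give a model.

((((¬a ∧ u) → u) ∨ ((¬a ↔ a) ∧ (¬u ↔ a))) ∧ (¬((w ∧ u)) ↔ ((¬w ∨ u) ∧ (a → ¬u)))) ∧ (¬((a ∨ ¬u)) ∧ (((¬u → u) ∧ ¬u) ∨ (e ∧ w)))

Unsatisfiable — no assignment works.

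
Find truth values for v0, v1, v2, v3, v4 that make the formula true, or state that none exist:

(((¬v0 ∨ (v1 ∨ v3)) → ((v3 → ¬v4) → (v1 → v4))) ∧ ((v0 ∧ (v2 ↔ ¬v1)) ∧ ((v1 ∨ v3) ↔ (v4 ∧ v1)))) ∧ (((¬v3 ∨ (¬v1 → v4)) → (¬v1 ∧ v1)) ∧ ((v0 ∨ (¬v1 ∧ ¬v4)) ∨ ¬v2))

Case v1 = True: the conjunct (¬v3 ∨ (¬v1 → v4)) → (¬v1 ∧ v1) becomes (¬v3 ∨ True) → (False ∧ True) = False.
Case v1 = False: the formula simplifies to ((v0 ∧ v2) ∧ ¬v3) ∧ (¬((¬v3 ∨ v4)) ∧ ((v0 ∨ ¬v4) ∨ ¬v2)).
  v3 = True: the conjunct ¬v3 is False.
  v3 = False: the conjunct ¬((¬v3 ∨ v4)) becomes ¬((True ∨ v4)) = False.
Both cases fail — unsatisfiable.

Unsatisfiable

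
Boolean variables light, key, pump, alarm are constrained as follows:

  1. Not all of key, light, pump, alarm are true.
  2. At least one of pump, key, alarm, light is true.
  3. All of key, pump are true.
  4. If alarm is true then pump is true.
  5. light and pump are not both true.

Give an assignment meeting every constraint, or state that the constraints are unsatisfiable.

light=F, key=T, pump=T, alarm=T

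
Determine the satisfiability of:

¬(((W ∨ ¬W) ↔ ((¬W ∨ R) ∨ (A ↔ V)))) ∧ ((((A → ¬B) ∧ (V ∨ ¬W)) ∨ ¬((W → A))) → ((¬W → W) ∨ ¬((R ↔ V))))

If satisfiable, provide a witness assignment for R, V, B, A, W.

R: False; V: True; B: True; A: False; W: True

  ¬(((W ∨ ¬W) ↔ ((¬W ∨ R) ∨ (A ↔ V)))) = True
    (W ∨ ¬W) ↔ ((¬W ∨ R) ∨ (A ↔ V)) = False
      W ∨ ¬W = True
        ¬W = False
      (¬W ∨ R) ∨ (A ↔ V) = False
        ¬W ∨ R = False
          ¬W = False
        A ↔ V = False
  (((A → ¬B) ∧ (V ∨ ¬W)) ∨ ¬((W → A))) → ((¬W → W) ∨ ¬((R ↔ V))) = True
    ((A → ¬B) ∧ (V ∨ ¬W)) ∨ ¬((W → A)) = True
      (A → ¬B) ∧ (V ∨ ¬W) = True
        A → ¬B = True
          ¬B = False
        V ∨ ¬W = True
          ¬W = False
      ¬((W → A)) = True
        W → A = False
    (¬W → W) ∨ ¬((R ↔ V)) = True
      ¬W → W = True
        ¬W = False
      ¬((R ↔ V)) = True
        R ↔ V = False
Both conjuncts True, so the formula holds.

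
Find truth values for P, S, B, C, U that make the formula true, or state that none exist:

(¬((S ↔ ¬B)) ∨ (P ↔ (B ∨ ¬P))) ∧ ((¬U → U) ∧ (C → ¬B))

P = False, S = True, B = True, C = False, U = True

  ¬((S ↔ ¬B)) ∨ (P ↔ (B ∨ ¬P)) = True
    ¬((S ↔ ¬B)) = True
      S ↔ ¬B = False
        ¬B = False
    P ↔ (B ∨ ¬P) = False
      B ∨ ¬P = True
        ¬P = True
  (¬U → U) ∧ (C → ¬B) = True
    ¬U → U = True
      ¬U = False
    C → ¬B = True
      ¬B = False
Both conjuncts True, so the formula holds.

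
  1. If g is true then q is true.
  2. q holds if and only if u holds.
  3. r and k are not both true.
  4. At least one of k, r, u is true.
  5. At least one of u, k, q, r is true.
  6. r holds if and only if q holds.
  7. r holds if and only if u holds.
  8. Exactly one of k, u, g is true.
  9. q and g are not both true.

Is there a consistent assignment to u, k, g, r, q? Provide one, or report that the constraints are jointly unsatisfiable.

u = True, k = False, g = False, r = True, q = True

  (1) g=F ⇒ q: vacuous ✓
  (2) q=T, u=T — same ✓
  (3) r=T, k=F — not both ✓
  (4) {k, r, u}: 2 true — at least one ✓
  (5) {u, k, q, r}: 3 true — at least one ✓
  (6) r=T, q=T — same ✓
  (7) r=T, u=T — same ✓
  (8) {k, u, g}: 1 true — exactly one ✓
  (9) q=T, g=F — not both ✓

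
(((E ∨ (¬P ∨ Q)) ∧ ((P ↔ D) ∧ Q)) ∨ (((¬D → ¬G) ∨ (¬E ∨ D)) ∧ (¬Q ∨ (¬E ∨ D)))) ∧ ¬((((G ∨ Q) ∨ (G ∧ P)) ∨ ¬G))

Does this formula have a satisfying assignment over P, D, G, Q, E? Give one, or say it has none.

Unsatisfiable

The conjunct ¬((((G ∨ Q) ∨ (G ∧ P)) ∨ ¬G)) is unsatisfiable on its own:
  P=F, G=F, Q=F: evaluates to False.
  P=F, G=F, Q=T: evaluates to False.
  P=F, G=T, Q=F: evaluates to False.
  P=F, G=T, Q=T: evaluates to False.
  P=T, G=F, Q=F: evaluates to False.
  P=T, G=F, Q=T: evaluates to False.
  P=T, G=T, Q=F: evaluates to False.
  P=T, G=T, Q=T: evaluates to False.
So the whole conjunction is unsatisfiable.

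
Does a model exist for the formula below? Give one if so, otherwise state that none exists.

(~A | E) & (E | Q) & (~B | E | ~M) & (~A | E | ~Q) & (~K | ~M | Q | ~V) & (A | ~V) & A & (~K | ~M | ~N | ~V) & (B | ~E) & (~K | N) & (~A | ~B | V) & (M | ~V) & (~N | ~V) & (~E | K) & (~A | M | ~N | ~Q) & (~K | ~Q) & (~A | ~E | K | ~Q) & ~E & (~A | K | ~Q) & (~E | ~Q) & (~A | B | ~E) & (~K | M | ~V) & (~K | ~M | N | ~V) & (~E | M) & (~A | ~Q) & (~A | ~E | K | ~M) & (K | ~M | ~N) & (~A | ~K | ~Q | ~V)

Case E = True:
  Clause (~E) is falsified — contradiction.
Case E = False:
  (~A | E) forces A = False.
  Clause (A) is falsified — contradiction.
Both cases fail, so the formula is unsatisfiable.

No satisfying assignment exists.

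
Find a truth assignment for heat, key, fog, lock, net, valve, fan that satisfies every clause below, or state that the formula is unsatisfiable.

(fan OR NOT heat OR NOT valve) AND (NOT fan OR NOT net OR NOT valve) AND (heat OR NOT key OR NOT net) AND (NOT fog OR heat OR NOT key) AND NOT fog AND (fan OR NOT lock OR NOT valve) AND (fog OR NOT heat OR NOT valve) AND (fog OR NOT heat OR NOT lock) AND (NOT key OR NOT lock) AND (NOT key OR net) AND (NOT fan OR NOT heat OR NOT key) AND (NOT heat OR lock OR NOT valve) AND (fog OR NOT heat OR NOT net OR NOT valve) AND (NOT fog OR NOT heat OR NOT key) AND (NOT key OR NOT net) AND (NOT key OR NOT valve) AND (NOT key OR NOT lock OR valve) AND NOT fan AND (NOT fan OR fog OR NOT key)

Unit clause (NOT fog) forces fog = False.
Unit clause (NOT fan) forces fan = False.
Set heat = True.
  then (fan OR NOT heat OR NOT valve) forces valve = False.
  then (fog OR NOT heat OR NOT lock) forces lock = False.
Try key = True:
  (NOT key OR net) forces net = True.
  clause (NOT key OR NOT net) is falsified — backtrack.
So key = False.
Set net = False.
All clauses satisfied.

heat = True, key = False, fog = False, lock = False, net = False, valve = False, fan = False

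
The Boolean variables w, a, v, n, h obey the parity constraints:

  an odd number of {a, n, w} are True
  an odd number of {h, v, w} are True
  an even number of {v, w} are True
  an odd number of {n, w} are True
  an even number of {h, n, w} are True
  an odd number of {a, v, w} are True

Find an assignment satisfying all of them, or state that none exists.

Unsatisfiable

Adding constraints 1, 3, 4, 6 mod 2: every variable appears an even number of times on the left, so the left side is 0.
But the right sides sum to 1 (mod 2). 0 ≠ 1 — the system is inconsistent.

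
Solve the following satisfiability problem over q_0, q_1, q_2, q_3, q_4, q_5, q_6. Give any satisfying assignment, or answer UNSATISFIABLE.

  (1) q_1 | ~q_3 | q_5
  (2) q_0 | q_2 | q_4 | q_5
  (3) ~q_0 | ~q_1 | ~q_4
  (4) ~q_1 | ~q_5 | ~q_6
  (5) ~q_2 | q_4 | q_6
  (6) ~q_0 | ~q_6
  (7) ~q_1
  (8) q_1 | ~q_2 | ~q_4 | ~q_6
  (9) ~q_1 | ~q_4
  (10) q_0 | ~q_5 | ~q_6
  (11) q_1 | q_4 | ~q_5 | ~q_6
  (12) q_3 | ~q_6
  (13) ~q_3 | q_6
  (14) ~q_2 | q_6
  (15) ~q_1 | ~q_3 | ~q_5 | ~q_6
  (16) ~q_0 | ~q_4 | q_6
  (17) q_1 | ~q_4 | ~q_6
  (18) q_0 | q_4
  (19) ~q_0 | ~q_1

q_0 = True; q_1 = False; q_2 = False; q_3 = False; q_4 = False; q_5 = True; q_6 = False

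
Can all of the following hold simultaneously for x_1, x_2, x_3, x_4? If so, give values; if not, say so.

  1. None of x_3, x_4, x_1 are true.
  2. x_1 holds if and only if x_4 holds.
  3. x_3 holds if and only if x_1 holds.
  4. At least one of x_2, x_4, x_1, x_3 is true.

x_1: False, x_2: True, x_3: False, x_4: False

  (1) {x_3, x_4, x_1}: 0 true — none ✓
  (2) x_1=F, x_4=F — same ✓
  (3) x_3=F, x_1=F — same ✓
  (4) {x_2, x_4, x_1, x_3}: 1 true — at least one ✓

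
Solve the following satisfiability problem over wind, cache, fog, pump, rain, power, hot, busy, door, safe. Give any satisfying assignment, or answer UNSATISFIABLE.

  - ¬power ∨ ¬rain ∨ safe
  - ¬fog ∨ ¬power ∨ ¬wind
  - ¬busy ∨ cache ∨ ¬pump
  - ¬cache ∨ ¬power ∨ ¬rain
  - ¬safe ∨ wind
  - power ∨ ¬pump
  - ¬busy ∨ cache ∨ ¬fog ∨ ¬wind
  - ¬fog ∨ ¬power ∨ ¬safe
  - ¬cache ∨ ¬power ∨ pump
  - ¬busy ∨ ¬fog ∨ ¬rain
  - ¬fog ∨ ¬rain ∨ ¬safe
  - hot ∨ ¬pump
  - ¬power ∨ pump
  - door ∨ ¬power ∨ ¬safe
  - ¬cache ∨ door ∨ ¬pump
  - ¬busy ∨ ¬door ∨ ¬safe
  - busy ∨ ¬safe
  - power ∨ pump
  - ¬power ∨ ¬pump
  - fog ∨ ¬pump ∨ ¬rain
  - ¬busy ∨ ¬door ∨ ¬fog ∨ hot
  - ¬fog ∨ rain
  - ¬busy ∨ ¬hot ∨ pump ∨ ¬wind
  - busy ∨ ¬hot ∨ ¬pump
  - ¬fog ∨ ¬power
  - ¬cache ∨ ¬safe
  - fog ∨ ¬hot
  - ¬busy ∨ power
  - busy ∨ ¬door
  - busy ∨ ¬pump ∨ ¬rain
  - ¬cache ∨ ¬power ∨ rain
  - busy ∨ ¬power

No satisfying assignment exists.

Case pump = True:
  (power ∨ ¬pump) forces power = True.
  Clause (¬power ∨ ¬pump) is falsified — contradiction.
Case pump = False:
  (¬power ∨ pump) forces power = False.
  Clause (power ∨ pump) is falsified — contradiction.
Both cases fail, so the formula is unsatisfiable.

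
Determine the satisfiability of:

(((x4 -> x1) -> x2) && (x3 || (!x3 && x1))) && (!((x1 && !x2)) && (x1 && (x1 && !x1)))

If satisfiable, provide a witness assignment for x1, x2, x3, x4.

UNSATISFIABLE

Case x1 = True: the conjunct !x1 is False.
Case x1 = False: the conjunct x1 is False.
Both cases fail — unsatisfiable.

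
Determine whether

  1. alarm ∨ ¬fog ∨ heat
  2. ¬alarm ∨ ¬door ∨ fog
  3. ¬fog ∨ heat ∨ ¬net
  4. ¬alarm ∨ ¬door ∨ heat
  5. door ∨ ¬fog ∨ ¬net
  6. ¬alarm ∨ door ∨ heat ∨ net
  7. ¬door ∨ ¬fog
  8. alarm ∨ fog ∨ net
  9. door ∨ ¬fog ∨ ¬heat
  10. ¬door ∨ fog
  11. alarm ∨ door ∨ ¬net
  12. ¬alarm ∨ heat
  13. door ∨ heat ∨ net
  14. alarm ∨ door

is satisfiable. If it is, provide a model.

door=F, fog=F, heat=T, alarm=T, net=T

Try door = True:
  (¬door ∨ ¬fog) forces fog = False.
  clause (¬door ∨ fog) is falsified — backtrack.
So door = False.
  then (alarm ∨ door) forces alarm = True.
  then (¬alarm ∨ heat) forces heat = True.
  then (door ∨ ¬fog ∨ ¬heat) forces fog = False.
Set net = True.
All clauses satisfied.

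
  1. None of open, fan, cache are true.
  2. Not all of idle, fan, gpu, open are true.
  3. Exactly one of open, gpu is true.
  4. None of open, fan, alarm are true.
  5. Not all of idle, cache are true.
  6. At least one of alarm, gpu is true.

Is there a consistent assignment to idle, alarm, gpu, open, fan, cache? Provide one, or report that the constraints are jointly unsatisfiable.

idle = False; alarm = False; gpu = True; open = False; fan = False; cache = False

  (1) {open, fan, cache}: 0 true — none ✓
  (2) {idle, fan, gpu, open}: 1/4 true — not all ✓
  (3) {open, gpu}: 1 true — exactly one ✓
  (4) {open, fan, alarm}: 0 true — none ✓
  (5) {idle, cache}: 0/2 true — not all ✓
  (6) {alarm, gpu}: 1 true — at least one ✓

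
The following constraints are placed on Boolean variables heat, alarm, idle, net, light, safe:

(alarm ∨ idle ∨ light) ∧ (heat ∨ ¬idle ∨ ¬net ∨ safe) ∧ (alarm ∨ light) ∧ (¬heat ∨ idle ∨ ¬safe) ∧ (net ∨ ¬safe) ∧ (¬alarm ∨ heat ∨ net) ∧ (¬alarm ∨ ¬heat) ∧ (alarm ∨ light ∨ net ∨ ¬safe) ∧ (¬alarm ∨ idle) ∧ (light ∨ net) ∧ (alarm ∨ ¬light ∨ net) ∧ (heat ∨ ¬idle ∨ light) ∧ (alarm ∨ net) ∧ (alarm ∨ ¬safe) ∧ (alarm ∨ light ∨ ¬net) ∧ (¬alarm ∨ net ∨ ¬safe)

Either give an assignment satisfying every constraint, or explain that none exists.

heat=T, alarm=F, idle=F, net=T, light=T, safe=F

Set heat = True.
  then (¬alarm ∨ ¬heat) forces alarm = False.
  then (alarm ∨ net) forces net = True.
  then (alarm ∨ ¬safe) forces safe = False.
  then (alarm ∨ light ∨ ¬net) forces light = True.
Set idle = False.
All clauses satisfied.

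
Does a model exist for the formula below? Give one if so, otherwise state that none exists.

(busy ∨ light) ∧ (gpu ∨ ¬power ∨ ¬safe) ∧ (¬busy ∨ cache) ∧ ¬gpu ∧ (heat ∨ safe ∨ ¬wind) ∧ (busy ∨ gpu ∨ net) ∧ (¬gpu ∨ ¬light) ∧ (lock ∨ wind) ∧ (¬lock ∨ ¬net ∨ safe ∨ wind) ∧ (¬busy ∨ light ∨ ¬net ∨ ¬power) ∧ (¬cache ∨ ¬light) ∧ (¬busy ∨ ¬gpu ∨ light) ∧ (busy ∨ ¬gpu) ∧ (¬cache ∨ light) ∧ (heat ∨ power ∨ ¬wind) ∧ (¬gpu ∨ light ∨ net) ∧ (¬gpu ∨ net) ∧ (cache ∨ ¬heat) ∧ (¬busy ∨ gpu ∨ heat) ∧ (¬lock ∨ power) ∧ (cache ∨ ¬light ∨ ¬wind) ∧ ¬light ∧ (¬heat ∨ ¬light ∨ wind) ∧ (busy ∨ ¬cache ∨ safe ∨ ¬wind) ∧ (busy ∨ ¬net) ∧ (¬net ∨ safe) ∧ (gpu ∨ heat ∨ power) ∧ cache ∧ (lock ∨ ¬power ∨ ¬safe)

No satisfying assignment exists.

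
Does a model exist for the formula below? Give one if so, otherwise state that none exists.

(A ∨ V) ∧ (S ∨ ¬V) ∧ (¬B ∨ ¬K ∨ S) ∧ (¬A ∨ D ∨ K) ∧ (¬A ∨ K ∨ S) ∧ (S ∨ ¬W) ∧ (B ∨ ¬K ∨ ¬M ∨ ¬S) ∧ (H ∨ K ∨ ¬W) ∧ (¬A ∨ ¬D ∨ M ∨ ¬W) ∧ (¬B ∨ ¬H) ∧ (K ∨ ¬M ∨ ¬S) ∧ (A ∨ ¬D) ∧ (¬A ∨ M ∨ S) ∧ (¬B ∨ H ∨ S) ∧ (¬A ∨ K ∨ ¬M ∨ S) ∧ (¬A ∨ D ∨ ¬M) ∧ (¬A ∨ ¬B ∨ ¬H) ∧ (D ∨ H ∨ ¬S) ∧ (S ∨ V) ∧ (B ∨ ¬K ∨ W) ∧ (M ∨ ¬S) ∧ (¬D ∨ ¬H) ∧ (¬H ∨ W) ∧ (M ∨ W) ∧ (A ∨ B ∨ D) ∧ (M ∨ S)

Set W = False.
  then (¬H ∨ W) forces H = False.
  then (M ∨ W) forces M = True.
Set S = True.
  then (K ∨ ¬M ∨ ¬S) forces K = True.
  then (D ∨ H ∨ ¬S) forces D = True.
  then (B ∨ ¬K ∨ W) forces B = True.
  then (A ∨ ¬D) forces A = True.
Set V = False.
All clauses satisfied.

W=F, S=T, A=T, B=T, V=F, K=T, M=T, H=F, D=T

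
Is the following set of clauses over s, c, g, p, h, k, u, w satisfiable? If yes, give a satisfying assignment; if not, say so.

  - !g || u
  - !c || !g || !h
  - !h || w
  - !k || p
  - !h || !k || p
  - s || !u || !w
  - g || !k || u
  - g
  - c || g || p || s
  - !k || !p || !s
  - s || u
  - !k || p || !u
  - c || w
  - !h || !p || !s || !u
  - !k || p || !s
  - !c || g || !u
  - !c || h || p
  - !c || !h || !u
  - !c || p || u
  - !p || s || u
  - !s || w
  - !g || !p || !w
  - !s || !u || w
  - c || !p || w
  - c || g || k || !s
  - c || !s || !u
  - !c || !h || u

Unit clause (g) forces g = True.
In (!g || u) only u is left, so u = True.
Set s = False.
  then (s || !u || !w) forces w = False.
  then (c || w) forces c = True.
  then (!c || !h || !u) forces h = False.
  then (!c || h || p) forces p = True.
Set k = True.
All clauses satisfied.

s: False, c: True, g: True, p: True, h: False, k: True, u: True, w: False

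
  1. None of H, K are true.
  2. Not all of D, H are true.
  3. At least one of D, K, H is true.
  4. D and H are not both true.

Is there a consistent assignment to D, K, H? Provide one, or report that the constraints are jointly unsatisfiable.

D = True, K = False, H = False

  (1) {H, K}: 0 true — none ✓
  (2) {D, H}: 1/2 true — not all ✓
  (3) {D, K, H}: 1 true — at least one ✓
  (4) D=T, H=F — not both ✓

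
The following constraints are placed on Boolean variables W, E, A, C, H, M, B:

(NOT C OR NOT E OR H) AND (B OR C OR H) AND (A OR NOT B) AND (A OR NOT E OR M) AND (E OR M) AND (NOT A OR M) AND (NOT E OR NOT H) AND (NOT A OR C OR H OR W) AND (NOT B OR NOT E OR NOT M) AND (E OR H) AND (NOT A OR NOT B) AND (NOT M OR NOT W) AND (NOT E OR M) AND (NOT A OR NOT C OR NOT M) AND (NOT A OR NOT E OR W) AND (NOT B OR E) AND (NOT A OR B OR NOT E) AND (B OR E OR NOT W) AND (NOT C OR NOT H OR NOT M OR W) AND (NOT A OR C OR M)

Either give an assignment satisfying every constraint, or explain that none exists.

W=F, E=F, A=F, C=F, H=T, M=T, B=F

Try W = True:
  (NOT M OR NOT W) forces M = False.
  (E OR M) forces E = True.
  clause (NOT E OR M) is falsified — backtrack.
So W = False.
Try E = True:
  (NOT E OR NOT H) forces H = False.
  (NOT C OR NOT E OR H) forces C = False.
  (B OR C OR H) forces B = True.
  (A OR NOT B) forces A = True.
  clause (NOT A OR C OR H OR W) is falsified — backtrack.
So E = False.
  then (E OR M) forces M = True.
  then (E OR H) forces H = True.
  then (NOT B OR E) forces B = False.
  then (NOT C OR NOT H OR NOT M OR W) forces C = False.
Set A = False.
All clauses satisfied.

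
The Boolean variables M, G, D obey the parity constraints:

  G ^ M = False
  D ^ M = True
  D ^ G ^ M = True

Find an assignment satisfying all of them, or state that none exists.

M = False; G = False; D = True

G ^ M = F ^ F = False ✓
D ^ M = T ^ F = True ✓
D ^ G ^ M = T ^ F ^ F = True ✓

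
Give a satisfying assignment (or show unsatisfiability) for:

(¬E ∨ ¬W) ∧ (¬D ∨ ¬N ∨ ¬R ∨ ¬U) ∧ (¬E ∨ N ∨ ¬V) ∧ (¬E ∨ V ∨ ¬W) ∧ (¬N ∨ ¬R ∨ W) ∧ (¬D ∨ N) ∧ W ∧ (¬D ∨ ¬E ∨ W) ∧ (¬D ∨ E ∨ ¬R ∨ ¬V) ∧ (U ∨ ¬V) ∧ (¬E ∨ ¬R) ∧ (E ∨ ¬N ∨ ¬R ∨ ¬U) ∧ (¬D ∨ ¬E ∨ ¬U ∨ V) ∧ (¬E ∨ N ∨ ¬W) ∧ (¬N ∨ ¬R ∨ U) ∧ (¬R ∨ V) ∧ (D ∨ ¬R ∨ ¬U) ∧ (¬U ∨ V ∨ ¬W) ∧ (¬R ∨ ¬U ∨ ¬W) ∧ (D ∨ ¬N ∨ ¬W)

Unit clause (W) forces W = True.
In (¬E ∨ ¬W) only ¬E is left, so E = False.
Set N = False.
  then (¬D ∨ N) forces D = False.
Set U = False.
  then (U ∨ ¬V) forces V = False.
  then (¬R ∨ V) forces R = False.
All clauses satisfied.

N=F, E=F, U=F, V=F, R=F, W=T, D=F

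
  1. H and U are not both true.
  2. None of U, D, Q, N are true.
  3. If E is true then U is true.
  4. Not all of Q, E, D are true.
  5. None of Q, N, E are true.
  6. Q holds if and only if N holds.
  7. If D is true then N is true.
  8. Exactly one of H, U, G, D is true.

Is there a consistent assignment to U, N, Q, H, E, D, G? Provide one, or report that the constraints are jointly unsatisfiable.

U = False, N = False, Q = False, H = False, E = False, D = False, G = True

  (1) H=F, U=F — not both ✓
  (2) {U, D, Q, N}: 0 true — none ✓
  (3) E=F ⇒ U: vacuous ✓
  (4) {Q, E, D}: 0/3 true — not all ✓
  (5) {Q, N, E}: 0 true — none ✓
  (6) Q=F, N=F — same ✓
  (7) D=F ⇒ N: vacuous ✓
  (8) {H, U, G, D}: 1 true — exactly one ✓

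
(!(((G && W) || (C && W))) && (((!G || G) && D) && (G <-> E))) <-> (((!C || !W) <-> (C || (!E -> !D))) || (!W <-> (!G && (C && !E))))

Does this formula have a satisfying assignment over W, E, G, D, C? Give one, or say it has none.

W = True, E = False, G = False, D = True, C = False

  (!(((G && W) || (C && W))) && (((!G || G) && D) && (G <-> E))) <-> (((!C || !W) <-> (C || (!E -> !D))) || (!W <-> (!G && (C && !E)))) = True
    !(((G && W) || (C && W))) && (((!G || G) && D) && (G <-> E)) = True
      !(((G && W) || (C && W))) = True
        (G && W) || (C && W) = False
          G && W = False
          C && W = False
      ((!G || G) && D) && (G <-> E) = True
        (!G || G) && D = True
          !G || G = True
            !G = True
        G <-> E = True
    ((!C || !W) <-> (C || (!E -> !D))) || (!W <-> (!G && (C && !E))) = True
      (!C || !W) <-> (C || (!E -> !D)) = False
        !C || !W = True
          !C = True
          !W = False
        C || (!E -> !D) = False
          !E -> !D = False
            !E = True
            !D = False
      !W <-> (!G && (C && !E)) = True
        !W = False
        !G && (C && !E) = False
          !G = True
          C && !E = False
            !E = True
The formula evaluates to True.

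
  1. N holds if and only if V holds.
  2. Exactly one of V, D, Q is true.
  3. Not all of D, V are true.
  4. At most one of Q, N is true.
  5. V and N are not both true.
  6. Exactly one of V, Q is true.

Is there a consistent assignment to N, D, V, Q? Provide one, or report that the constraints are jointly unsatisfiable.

N=F, D=F, V=F, Q=T

  (1) N=F, V=F — same ✓
  (2) {V, D, Q}: 1 true — exactly one ✓
  (3) {D, V}: 0/2 true — not all ✓
  (4) {Q, N}: 1 true — at most one ✓
  (5) V=F, N=F — not both ✓
  (6) {V, Q}: 1 true — exactly one ✓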